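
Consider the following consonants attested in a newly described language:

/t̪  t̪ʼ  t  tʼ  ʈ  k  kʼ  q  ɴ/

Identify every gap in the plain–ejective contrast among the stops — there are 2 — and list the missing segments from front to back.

/ʈʼ/, /qʼ/

Plain: /t̪/ (dental), /t/ (alveolar), /ʈ/ (retroflex), /k/ (velar), /q/ (uvular).
Ejective: /t̪ʼ/ (dental), /tʼ/ (alveolar), /kʼ/ (velar).
Gaps, from front to back: retroflex lacks ejective (/ʈʼ/); uvular lacks ejective (/qʼ/).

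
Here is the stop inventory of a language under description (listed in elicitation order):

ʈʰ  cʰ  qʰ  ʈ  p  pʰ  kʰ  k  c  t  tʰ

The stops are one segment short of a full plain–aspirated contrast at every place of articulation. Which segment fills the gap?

bilabial: plain /p/, aspirated /pʰ/.
alveolar: plain /t/, aspirated /tʰ/.
retroflex: plain /ʈ/, aspirated /ʈʰ/.
palatal: plain /c/, aspirated /cʰ/.
velar: plain /k/, aspirated /kʰ/.
uvular: plain —, aspirated /qʰ/.
The uvular row has no plain member, so the gap is the plain uvular stop /q/.

/q/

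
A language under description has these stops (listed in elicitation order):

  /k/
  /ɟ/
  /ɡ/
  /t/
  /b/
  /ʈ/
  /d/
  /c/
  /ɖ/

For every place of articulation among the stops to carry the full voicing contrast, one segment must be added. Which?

/p/

place of articulation  voiceless  voiced  
bilabial          —         b       
alveolar          t         d       
retroflex         ʈ         ɖ       
palatal           c         ɟ       
velar             k         ɡ       
The bilabial row has no voiceless member, so the gap is the voiceless bilabial stop /p/.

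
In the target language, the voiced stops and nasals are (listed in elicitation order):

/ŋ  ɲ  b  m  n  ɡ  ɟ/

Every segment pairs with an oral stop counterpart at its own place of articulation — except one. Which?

Bilabial: /b/ ~ /m/
Palatal: /ɟ/ ~ /ɲ/
Velar: /ɡ/ ~ /ŋ/
Alveolar: only /n/ (nasal); no oral stop partner.
So /n/ is the unpaired segment.

/n/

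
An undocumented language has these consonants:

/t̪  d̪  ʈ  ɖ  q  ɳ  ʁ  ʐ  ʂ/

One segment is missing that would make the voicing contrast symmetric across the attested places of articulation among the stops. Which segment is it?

dental: voiceless /t̪/, voiced /d̪/.
retroflex: voiceless /ʈ/, voiced /ɖ/.
uvular: voiceless /q/, voiced —.
The uvular row has no voiced member, so the gap is the voiced uvular stop /ɢ/.

/ɢ/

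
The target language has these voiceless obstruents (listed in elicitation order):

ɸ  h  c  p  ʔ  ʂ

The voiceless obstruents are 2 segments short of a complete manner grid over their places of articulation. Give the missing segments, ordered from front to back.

/ʈ/, /ç/

bilabial: stop /p/, fricative /ɸ/.
retroflex: stop —, fricative /ʂ/.
palatal: stop /c/, fricative —.
glottal: stop /ʔ/, fricative /h/.
Gaps, from front to back: retroflex lacks stop (/ʈ/); palatal lacks fricative (/ç/).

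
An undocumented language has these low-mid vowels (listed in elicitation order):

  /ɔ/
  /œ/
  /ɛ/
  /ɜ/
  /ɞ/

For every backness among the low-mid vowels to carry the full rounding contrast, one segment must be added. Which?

/ʌ/

Unrounded: /ɛ/ (front), /ɜ/ (central).
Rounded: /œ/ (front), /ɞ/ (central), /ɔ/ (back).
The back row has no unrounded member, so the gap is the back unrounded vowel /ʌ/.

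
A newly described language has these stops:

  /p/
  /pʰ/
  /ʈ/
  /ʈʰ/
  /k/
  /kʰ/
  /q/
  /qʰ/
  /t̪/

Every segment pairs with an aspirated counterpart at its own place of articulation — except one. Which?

/t̪/

Bilabial: /p/ ~ /pʰ/
Retroflex: /ʈ/ ~ /ʈʰ/
Velar: /k/ ~ /kʰ/
Uvular: /q/ ~ /qʰ/
Dental: only /t̪/ (plain); no aspirated partner.
So /t̪/ is the unpaired segment.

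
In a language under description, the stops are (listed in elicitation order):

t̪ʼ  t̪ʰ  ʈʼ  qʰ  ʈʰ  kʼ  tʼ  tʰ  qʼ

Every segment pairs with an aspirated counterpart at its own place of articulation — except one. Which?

/kʼ/

Dental: /t̪ʰ/ ~ /t̪ʼ/
Alveolar: /tʰ/ ~ /tʼ/
Retroflex: /ʈʰ/ ~ /ʈʼ/
Uvular: /qʰ/ ~ /qʼ/
Velar: only /kʼ/ (ejective); no aspirated partner.
So /kʼ/ is the unpaired segment.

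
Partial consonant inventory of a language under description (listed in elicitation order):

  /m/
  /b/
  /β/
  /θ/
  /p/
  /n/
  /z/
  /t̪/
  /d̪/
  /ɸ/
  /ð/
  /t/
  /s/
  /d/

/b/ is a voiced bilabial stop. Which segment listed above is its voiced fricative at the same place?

/β/

The voiced fricative at the same place is a voiced bilabial fricative — in this inventory, /β/.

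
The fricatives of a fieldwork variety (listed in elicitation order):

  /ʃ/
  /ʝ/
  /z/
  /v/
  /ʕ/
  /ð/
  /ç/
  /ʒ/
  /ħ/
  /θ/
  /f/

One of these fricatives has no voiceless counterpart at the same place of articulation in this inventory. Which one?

/z/

Labiodental: /f/ ~ /v/
Dental: /θ/ ~ /ð/
Postalveolar: /ʃ/ ~ /ʒ/
Palatal: /ç/ ~ /ʝ/
Pharyngeal: /ħ/ ~ /ʕ/
Alveolar: only /z/ (voiced); no voiceless partner.
So /z/ is the unpaired segment.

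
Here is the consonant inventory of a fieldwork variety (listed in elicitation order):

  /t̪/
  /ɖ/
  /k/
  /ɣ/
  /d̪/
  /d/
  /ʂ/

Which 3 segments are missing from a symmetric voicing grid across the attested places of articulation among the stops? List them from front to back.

/t/, /ʈ/, /ɡ/

dental: voiceless /t̪/, voiced /d̪/.
alveolar: voiceless —, voiced /d/.
retroflex: voiceless —, voiced /ɖ/.
velar: voiceless /k/, voiced —.
Gaps, from front to back: alveolar lacks voiceless (/t/); retroflex lacks voiceless (/ʈ/); velar lacks voiced (/ɡ/).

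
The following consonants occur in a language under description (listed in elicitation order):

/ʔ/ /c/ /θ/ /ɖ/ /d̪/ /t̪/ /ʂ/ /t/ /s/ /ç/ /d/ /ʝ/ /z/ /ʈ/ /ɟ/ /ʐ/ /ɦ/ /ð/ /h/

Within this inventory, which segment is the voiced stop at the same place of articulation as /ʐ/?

/ɖ/

/ʐ/ is a voiced retroflex fricative.
The voiced stop at the same place is a voiced retroflex stop — in this inventory, /ɖ/.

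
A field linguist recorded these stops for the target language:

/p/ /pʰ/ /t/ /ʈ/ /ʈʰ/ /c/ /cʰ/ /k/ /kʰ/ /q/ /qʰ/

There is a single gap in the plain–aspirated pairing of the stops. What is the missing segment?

bilabial: plain /p/, aspirated /pʰ/.
alveolar: plain /t/, aspirated —.
retroflex: plain /ʈ/, aspirated /ʈʰ/.
palatal: plain /c/, aspirated /cʰ/.
velar: plain /k/, aspirated /kʰ/.
uvular: plain /q/, aspirated /qʰ/.
The alveolar row has no aspirated member, so the gap is the aspirated alveolar stop /tʰ/.

/tʰ/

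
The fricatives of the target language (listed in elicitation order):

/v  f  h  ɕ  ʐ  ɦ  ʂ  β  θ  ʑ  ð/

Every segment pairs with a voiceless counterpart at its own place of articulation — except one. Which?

/β/

Labiodental: /f/ ~ /v/
Dental: /θ/ ~ /ð/
Retroflex: /ʂ/ ~ /ʐ/
Alveolo-palatal: /ɕ/ ~ /ʑ/
Glottal: /h/ ~ /ɦ/
Bilabial: only /β/ (voiced); no voiceless partner.
So /β/ is the unpaired segment.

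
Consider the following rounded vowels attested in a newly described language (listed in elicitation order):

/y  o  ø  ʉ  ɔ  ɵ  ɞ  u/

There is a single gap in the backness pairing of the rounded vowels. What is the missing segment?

/œ/

high: front /y/, central /ʉ/, back /u/.
high-mid: front /ø/, central /ɵ/, back /o/.
low-mid: front —, central /ɞ/, back /ɔ/.
The low-mid row has no front member, so the gap is the low-mid front rounded vowel /œ/.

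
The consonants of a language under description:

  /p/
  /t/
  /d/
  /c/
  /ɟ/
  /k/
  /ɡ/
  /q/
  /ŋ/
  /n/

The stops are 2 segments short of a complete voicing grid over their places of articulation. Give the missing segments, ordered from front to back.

/b/, /ɢ/

Voiceless: /p/ (bilabial), /t/ (alveolar), /c/ (palatal), /k/ (velar), /q/ (uvular).
Voiced: /d/ (alveolar), /ɟ/ (palatal), /ɡ/ (velar).
Gaps, from front to back: bilabial lacks voiced (/b/); uvular lacks voiced (/ɢ/).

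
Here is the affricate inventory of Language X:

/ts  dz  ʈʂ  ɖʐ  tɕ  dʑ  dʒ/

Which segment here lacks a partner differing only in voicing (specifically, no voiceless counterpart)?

/dʒ/

Alveolar: /ts/ ~ /dz/
Retroflex: /ʈʂ/ ~ /ɖʐ/
Alveolo-palatal: /tɕ/ ~ /dʑ/
Postalveolar: only /dʒ/ (voiced); no voiceless partner.
So /dʒ/ is the unpaired segment.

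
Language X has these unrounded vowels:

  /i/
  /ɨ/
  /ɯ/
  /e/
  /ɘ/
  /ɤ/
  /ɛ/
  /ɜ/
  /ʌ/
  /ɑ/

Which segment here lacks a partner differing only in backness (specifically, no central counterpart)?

/ɑ/

High: /i/ ~ /ɨ/ ~ /ɯ/
High-mid: /e/ ~ /ɘ/ ~ /ɤ/
Low-mid: /ɛ/ ~ /ɜ/ ~ /ʌ/
Low: only /ɑ/ (back); no central partner.
So /ɑ/ is the unpaired segment.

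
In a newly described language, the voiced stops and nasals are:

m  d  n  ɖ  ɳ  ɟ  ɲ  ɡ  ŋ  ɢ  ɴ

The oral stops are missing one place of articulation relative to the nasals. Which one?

place of articulation  oral stop  nasal   
bilabial          —         m       
alveolar          d         n       
retroflex         ɖ         ɳ       
palatal           ɟ         ɲ       
velar             ɡ         ŋ       
uvular            ɢ         ɴ       
Every place of articulation has an oral stop member except bilabial, where /b/ would be expected.

bilabial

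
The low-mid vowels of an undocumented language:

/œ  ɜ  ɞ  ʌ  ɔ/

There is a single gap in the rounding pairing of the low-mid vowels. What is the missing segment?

front: unrounded —, rounded /œ/.
central: unrounded /ɜ/, rounded /ɞ/.
back: unrounded /ʌ/, rounded /ɔ/.
The front row has no unrounded member, so the gap is the front unrounded vowel /ɛ/.

/ɛ/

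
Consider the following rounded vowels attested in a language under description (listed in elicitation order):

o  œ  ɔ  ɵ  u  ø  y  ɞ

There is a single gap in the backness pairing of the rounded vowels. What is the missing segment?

height            front     central   back    
high              y         —         u       
high-mid          ø         ɵ         o       
low-mid           œ         ɞ         ɔ       
The high row has no central member, so the gap is the high central rounded vowel /ʉ/.

/ʉ/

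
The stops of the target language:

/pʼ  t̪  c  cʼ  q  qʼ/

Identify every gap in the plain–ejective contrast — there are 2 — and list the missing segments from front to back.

bilabial: plain —, ejective /pʼ/.
dental: plain /t̪/, ejective —.
palatal: plain /c/, ejective /cʼ/.
uvular: plain /q/, ejective /qʼ/.
Gaps, from front to back: bilabial lacks plain (/p/); dental lacks ejective (/t̪ʼ/).

/p/, /t̪ʼ/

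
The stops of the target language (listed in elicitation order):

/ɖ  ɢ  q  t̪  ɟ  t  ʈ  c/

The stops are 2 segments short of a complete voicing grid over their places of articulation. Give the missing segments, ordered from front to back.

place of articulation  voiceless  voiced  
dental            t̪        —       
alveolar          t         —       
retroflex         ʈ         ɖ       
palatal           c         ɟ       
uvular            q         ɢ       
Gaps, from front to back: dental lacks voiced (/d̪/); alveolar lacks voiced (/d/).

/d̪/, /d/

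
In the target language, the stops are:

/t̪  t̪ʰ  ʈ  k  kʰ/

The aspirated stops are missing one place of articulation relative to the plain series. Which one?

place of articulation  plain     aspirated
dental            t̪        t̪ʰ     
retroflex         ʈ         —       
velar             k         kʰ      
Every place of articulation has an aspirated member except retroflex, where /ʈʰ/ would be expected.

retroflex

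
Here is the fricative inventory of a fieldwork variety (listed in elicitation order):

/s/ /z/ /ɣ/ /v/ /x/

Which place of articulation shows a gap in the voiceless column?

labiodental

labiodental: voiceless —, voiced /v/.
alveolar: voiceless /s/, voiced /z/.
velar: voiceless /x/, voiced /ɣ/.
Every place of articulation has a voiceless member except labiodental, where /f/ would be expected.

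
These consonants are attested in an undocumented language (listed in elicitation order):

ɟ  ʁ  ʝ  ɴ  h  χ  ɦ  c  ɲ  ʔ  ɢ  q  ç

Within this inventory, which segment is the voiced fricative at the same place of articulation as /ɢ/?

/ʁ/

/ɢ/ is a voiced uvular stop.
The voiced fricative at the same place is a voiced uvular fricative — in this inventory, /ʁ/.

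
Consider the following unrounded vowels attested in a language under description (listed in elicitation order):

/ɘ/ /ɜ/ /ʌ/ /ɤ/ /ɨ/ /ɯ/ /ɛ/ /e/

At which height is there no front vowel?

height            front     central   back    
high              —         ɨ         ɯ       
high-mid          e         ɘ         ɤ       
low-mid           ɛ         ɜ         ʌ       
Every height has a front member except high, where /i/ would be expected.

high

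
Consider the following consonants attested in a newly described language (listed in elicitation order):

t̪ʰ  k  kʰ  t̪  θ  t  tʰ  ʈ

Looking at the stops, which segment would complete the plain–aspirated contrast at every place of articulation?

/ʈʰ/

dental: plain /t̪/, aspirated /t̪ʰ/.
alveolar: plain /t/, aspirated /tʰ/.
retroflex: plain /ʈ/, aspirated —.
velar: plain /k/, aspirated /kʰ/.
The retroflex row has no aspirated member, so the gap is the aspirated retroflex stop /ʈʰ/.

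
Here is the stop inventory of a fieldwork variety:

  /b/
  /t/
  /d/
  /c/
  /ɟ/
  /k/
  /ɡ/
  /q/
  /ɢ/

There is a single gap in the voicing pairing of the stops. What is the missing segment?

Voiceless: /t/ (alveolar), /c/ (palatal), /k/ (velar), /q/ (uvular).
Voiced: /b/ (bilabial), /d/ (alveolar), /ɟ/ (palatal), /ɡ/ (velar), /ɢ/ (uvular).
The bilabial row has no voiceless member, so the gap is the voiceless bilabial stop /p/.

/p/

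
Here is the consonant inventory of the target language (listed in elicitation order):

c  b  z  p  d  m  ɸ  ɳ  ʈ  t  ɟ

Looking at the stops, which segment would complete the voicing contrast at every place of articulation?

Voiceless: /p/ (bilabial), /t/ (alveolar), /ʈ/ (retroflex), /c/ (palatal).
Voiced: /b/ (bilabial), /d/ (alveolar), /ɟ/ (palatal).
The retroflex row has no voiced member, so the gap is the voiced retroflex stop /ɖ/.

/ɖ/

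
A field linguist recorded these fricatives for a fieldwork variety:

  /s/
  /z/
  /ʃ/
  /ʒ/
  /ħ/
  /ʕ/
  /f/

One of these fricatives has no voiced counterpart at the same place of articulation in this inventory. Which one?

Alveolar: /s/ ~ /z/
Postalveolar: /ʃ/ ~ /ʒ/
Pharyngeal: /ħ/ ~ /ʕ/
Labiodental: only /f/ (voiceless); no voiced partner.
So /f/ is the unpaired segment.

/f/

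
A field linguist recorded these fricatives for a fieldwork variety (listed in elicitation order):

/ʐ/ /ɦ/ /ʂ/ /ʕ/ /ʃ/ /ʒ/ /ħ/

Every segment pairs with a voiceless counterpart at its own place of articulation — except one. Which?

Postalveolar: /ʃ/ ~ /ʒ/
Retroflex: /ʂ/ ~ /ʐ/
Pharyngeal: /ħ/ ~ /ʕ/
Glottal: only /ɦ/ (voiced); no voiceless partner.
So /ɦ/ is the unpaired segment.

/ɦ/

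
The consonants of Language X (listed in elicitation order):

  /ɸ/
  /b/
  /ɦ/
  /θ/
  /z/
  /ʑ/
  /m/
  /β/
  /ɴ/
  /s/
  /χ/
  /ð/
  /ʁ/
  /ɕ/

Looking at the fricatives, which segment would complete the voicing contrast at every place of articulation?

/h/

Voiceless: /ɸ/ (bilabial), /θ/ (dental), /s/ (alveolar), /ɕ/ (alveolo-palatal), /χ/ (uvular).
Voiced: /β/ (bilabial), /ð/ (dental), /z/ (alveolar), /ʑ/ (alveolo-palatal), /ʁ/ (uvular), /ɦ/ (glottal).
The glottal row has no voiceless member, so the gap is the voiceless glottal fricative /h/.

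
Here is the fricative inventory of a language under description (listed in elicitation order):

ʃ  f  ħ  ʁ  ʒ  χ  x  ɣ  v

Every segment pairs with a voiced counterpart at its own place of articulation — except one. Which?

/ħ/

Labiodental: /f/ ~ /v/
Postalveolar: /ʃ/ ~ /ʒ/
Velar: /x/ ~ /ɣ/
Uvular: /χ/ ~ /ʁ/
Pharyngeal: only /ħ/ (voiceless); no voiced partner.
So /ħ/ is the unpaired segment.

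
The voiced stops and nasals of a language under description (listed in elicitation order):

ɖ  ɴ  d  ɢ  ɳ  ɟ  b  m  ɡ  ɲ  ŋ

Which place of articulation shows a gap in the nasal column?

alveolar

place of articulation  oral stop  nasal   
bilabial          b         m       
alveolar          d         —       
retroflex         ɖ         ɳ       
palatal           ɟ         ɲ       
velar             ɡ         ŋ       
uvular            ɢ         ɴ       
Every place of articulation has a nasal member except alveolar, where /n/ would be expected.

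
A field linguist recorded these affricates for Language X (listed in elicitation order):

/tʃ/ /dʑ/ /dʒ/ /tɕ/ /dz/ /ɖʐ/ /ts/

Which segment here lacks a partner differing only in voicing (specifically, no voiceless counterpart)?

Alveolar: /ts/ ~ /dz/
Postalveolar: /tʃ/ ~ /dʒ/
Alveolo-palatal: /tɕ/ ~ /dʑ/
Retroflex: only /ɖʐ/ (voiced); no voiceless partner.
So /ɖʐ/ is the unpaired segment.

/ɖʐ/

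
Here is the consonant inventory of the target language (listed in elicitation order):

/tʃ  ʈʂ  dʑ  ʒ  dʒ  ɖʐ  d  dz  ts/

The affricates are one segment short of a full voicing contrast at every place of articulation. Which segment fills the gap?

place of articulation  voiceless  voiced  
alveolar          ts        dz      
postalveolar      tʃ        dʒ      
retroflex         ʈʂ        ɖʐ      
alveolo-palatal   —         dʑ      
The alveolo-palatal row has no voiceless member, so the gap is the voiceless alveolo-palatal affricate /tɕ/.

/tɕ/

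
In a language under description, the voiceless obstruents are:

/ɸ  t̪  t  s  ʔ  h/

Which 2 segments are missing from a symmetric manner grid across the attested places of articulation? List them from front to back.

Stop: /t̪/ (dental), /t/ (alveolar), /ʔ/ (glottal).
Fricative: /ɸ/ (bilabial), /s/ (alveolar), /h/ (glottal).
Gaps, from front to back: bilabial lacks stop (/p/); dental lacks fricative (/θ/).

/p/, /θ/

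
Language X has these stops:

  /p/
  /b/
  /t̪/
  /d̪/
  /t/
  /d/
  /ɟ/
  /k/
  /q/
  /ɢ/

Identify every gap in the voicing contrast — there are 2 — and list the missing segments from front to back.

place of articulation  voiceless  voiced  
bilabial          p         b       
dental            t̪        d̪      
alveolar          t         d       
palatal           —         ɟ       
velar             k         —       
uvular            q         ɢ       
Gaps, from front to back: palatal lacks voiceless (/c/); velar lacks voiced (/ɡ/).

/c/, /ɡ/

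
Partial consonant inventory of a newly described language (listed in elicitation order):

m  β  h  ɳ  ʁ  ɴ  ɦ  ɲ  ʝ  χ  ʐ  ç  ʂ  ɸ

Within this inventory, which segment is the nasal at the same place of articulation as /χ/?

/χ/ is a voiceless uvular fricative.
The nasal at the same place is an uvular nasal — in this inventory, /ɴ/.

/ɴ/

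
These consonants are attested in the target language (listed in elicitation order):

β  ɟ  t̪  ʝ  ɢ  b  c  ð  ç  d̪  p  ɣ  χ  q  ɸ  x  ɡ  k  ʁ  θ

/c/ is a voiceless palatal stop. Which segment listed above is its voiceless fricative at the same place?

/ç/

The voiceless fricative at the same place is a voiceless palatal fricative — in this inventory, /ç/.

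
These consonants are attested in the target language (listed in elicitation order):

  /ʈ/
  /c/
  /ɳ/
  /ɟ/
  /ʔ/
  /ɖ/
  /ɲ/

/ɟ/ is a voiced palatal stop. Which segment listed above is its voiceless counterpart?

/c/

The voiceless counterpart is a voiceless palatal stop — in this inventory, /c/.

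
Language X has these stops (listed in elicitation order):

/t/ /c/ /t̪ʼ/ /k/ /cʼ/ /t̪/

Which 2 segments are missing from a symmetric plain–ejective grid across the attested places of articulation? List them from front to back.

/tʼ/, /kʼ/

dental: plain /t̪/, ejective /t̪ʼ/.
alveolar: plain /t/, ejective —.
palatal: plain /c/, ejective /cʼ/.
velar: plain /k/, ejective —.
Gaps, from front to back: alveolar lacks ejective (/tʼ/); velar lacks ejective (/kʼ/).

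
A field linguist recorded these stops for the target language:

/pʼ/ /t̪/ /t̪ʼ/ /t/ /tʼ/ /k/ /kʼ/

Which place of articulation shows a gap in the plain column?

place of articulation  plain     ejective
bilabial          —         pʼ      
dental            t̪        t̪ʼ     
alveolar          t         tʼ      
velar             k         kʼ      
Every place of articulation has a plain member except bilabial, where /p/ would be expected.

bilabial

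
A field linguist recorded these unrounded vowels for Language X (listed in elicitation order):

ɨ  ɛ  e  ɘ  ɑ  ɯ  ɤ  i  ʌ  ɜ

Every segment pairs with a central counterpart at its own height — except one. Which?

High: /i/ ~ /ɨ/ ~ /ɯ/
High-mid: /e/ ~ /ɘ/ ~ /ɤ/
Low-mid: /ɛ/ ~ /ɜ/ ~ /ʌ/
Low: only /ɑ/ (back); no central partner.
So /ɑ/ is the unpaired segment.

/ɑ/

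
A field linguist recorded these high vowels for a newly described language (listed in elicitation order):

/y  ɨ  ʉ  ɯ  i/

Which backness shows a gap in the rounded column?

front: unrounded /i/, rounded /y/.
central: unrounded /ɨ/, rounded /ʉ/.
back: unrounded /ɯ/, rounded —.
Every backness has a rounded member except back, where /u/ would be expected.

back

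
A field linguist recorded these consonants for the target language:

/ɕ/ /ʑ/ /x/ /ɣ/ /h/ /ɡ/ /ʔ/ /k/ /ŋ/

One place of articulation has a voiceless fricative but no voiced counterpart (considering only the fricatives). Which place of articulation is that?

alveolo-palatal: voiceless /ɕ/, voiced /ʑ/.
velar: voiceless /x/, voiced /ɣ/.
glottal: voiceless /h/, voiced —.
Every place of articulation has a voiced member except glottal, where /ɦ/ would be expected.

glottal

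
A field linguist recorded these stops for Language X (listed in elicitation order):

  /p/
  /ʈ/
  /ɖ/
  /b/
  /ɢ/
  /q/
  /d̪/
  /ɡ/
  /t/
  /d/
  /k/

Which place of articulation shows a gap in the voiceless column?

Voiceless: /p/ (bilabial), /t/ (alveolar), /ʈ/ (retroflex), /k/ (velar), /q/ (uvular).
Voiced: /b/ (bilabial), /d̪/ (dental), /d/ (alveolar), /ɖ/ (retroflex), /ɡ/ (velar), /ɢ/ (uvular).
Every place of articulation has a voiceless member except dental, where /t̪/ would be expected.

dental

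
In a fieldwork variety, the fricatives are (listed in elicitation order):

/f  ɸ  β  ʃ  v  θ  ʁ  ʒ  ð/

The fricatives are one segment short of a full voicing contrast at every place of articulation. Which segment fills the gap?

/χ/

Voiceless: /ɸ/ (bilabial), /f/ (labiodental), /θ/ (dental), /ʃ/ (postalveolar).
Voiced: /β/ (bilabial), /v/ (labiodental), /ð/ (dental), /ʒ/ (postalveolar), /ʁ/ (uvular).
The uvular row has no voiceless member, so the gap is the voiceless uvular fricative /χ/.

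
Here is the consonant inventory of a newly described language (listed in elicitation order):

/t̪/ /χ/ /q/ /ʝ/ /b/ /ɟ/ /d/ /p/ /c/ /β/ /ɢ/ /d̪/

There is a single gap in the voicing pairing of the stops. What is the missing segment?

bilabial: voiceless /p/, voiced /b/.
dental: voiceless /t̪/, voiced /d̪/.
alveolar: voiceless —, voiced /d/.
palatal: voiceless /c/, voiced /ɟ/.
uvular: voiceless /q/, voiced /ɢ/.
The alveolar row has no voiceless member, so the gap is the voiceless alveolar stop /t/.

/t/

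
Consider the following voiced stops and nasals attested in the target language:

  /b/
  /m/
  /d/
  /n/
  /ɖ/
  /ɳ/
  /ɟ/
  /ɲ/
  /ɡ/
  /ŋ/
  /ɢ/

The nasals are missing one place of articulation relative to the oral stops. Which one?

uvular

Oral stop: /b/ (bilabial), /d/ (alveolar), /ɖ/ (retroflex), /ɟ/ (palatal), /ɡ/ (velar), /ɢ/ (uvular).
Nasal: /m/ (bilabial), /n/ (alveolar), /ɳ/ (retroflex), /ɲ/ (palatal), /ŋ/ (velar).
Every place of articulation has a nasal member except uvular, where /ɴ/ would be expected.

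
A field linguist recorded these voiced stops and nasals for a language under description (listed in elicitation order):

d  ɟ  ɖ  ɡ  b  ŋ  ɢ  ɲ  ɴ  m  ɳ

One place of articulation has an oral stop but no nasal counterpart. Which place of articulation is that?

alveolar

bilabial: oral stop /b/, nasal /m/.
alveolar: oral stop /d/, nasal —.
retroflex: oral stop /ɖ/, nasal /ɳ/.
palatal: oral stop /ɟ/, nasal /ɲ/.
velar: oral stop /ɡ/, nasal /ŋ/.
uvular: oral stop /ɢ/, nasal /ɴ/.
Every place of articulation has a nasal member except alveolar, where /n/ would be expected.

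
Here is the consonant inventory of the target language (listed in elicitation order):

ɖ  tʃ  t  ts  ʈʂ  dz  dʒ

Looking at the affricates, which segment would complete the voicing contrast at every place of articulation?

alveolar: voiceless /ts/, voiced /dz/.
postalveolar: voiceless /tʃ/, voiced /dʒ/.
retroflex: voiceless /ʈʂ/, voiced —.
The retroflex row has no voiced member, so the gap is the voiced retroflex affricate /ɖʐ/.

/ɖʐ/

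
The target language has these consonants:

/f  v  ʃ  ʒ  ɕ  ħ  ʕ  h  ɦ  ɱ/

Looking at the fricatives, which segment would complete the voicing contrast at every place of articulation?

/ʑ/

place of articulation  voiceless  voiced  
labiodental       f         v       
postalveolar      ʃ         ʒ       
alveolo-palatal   ɕ         —       
pharyngeal        ħ         ʕ       
glottal           h         ɦ       
The alveolo-palatal row has no voiced member, so the gap is the voiced alveolo-palatal fricative /ʑ/.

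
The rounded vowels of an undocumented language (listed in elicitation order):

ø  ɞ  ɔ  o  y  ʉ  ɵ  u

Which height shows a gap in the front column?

low-mid

high: front /y/, central /ʉ/, back /u/.
high-mid: front /ø/, central /ɵ/, back /o/.
low-mid: front —, central /ɞ/, back /ɔ/.
Every height has a front member except low-mid, where /œ/ would be expected.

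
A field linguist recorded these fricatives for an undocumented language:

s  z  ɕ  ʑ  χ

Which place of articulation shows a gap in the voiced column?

Voiceless: /s/ (alveolar), /ɕ/ (alveolo-palatal), /χ/ (uvular).
Voiced: /z/ (alveolar), /ʑ/ (alveolo-palatal).
Every place of articulation has a voiced member except uvular, where /ʁ/ would be expected.

uvular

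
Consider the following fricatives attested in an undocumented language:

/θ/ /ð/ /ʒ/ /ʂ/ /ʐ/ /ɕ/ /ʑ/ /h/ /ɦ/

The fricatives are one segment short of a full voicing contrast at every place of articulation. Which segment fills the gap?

dental: voiceless /θ/, voiced /ð/.
postalveolar: voiceless —, voiced /ʒ/.
retroflex: voiceless /ʂ/, voiced /ʐ/.
alveolo-palatal: voiceless /ɕ/, voiced /ʑ/.
glottal: voiceless /h/, voiced /ɦ/.
The postalveolar row has no voiceless member, so the gap is the voiceless postalveolar fricative /ʃ/.

/ʃ/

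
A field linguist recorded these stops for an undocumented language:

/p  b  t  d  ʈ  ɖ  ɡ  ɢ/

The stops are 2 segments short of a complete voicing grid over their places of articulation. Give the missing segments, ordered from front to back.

/k/, /q/

Voiceless: /p/ (bilabial), /t/ (alveolar), /ʈ/ (retroflex).
Voiced: /b/ (bilabial), /d/ (alveolar), /ɖ/ (retroflex), /ɡ/ (velar), /ɢ/ (uvular).
Gaps, from front to back: velar lacks voiceless (/k/); uvular lacks voiceless (/q/).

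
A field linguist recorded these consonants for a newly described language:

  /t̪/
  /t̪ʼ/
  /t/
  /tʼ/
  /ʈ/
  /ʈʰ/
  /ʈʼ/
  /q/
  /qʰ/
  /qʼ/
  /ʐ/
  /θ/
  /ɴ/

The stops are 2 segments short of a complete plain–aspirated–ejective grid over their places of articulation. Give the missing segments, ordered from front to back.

/t̪ʰ/, /tʰ/

Plain: /t̪/ (dental), /t/ (alveolar), /ʈ/ (retroflex), /q/ (uvular).
Aspirated: /ʈʰ/ (retroflex), /qʰ/ (uvular).
Ejective: /t̪ʼ/ (dental), /tʼ/ (alveolar), /ʈʼ/ (retroflex), /qʼ/ (uvular).
Gaps, from front to back: dental lacks aspirated (/t̪ʰ/); alveolar lacks aspirated (/tʰ/).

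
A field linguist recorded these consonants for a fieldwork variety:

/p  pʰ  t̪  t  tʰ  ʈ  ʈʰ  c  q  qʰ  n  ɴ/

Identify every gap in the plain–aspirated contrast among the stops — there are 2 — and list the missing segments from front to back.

/t̪ʰ/, /cʰ/

place of articulation  plain     aspirated
bilabial          p         pʰ      
dental            t̪        —       
alveolar          t         tʰ      
retroflex         ʈ         ʈʰ      
palatal           c         —       
uvular            q         qʰ      
Gaps, from front to back: dental lacks aspirated (/t̪ʰ/); palatal lacks aspirated (/cʰ/).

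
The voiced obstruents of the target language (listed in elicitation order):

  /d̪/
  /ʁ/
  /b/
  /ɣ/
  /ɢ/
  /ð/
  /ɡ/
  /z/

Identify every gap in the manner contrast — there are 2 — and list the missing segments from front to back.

Stop: /b/ (bilabial), /d̪/ (dental), /ɡ/ (velar), /ɢ/ (uvular).
Fricative: /ð/ (dental), /z/ (alveolar), /ɣ/ (velar), /ʁ/ (uvular).
Gaps, from front to back: bilabial lacks fricative (/β/); alveolar lacks stop (/d/).

/β/, /d/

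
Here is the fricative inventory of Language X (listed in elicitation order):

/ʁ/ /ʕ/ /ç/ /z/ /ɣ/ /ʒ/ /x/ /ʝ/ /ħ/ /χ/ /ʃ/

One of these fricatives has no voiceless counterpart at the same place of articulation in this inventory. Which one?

/z/

Postalveolar: /ʃ/ ~ /ʒ/
Palatal: /ç/ ~ /ʝ/
Velar: /x/ ~ /ɣ/
Uvular: /χ/ ~ /ʁ/
Pharyngeal: /ħ/ ~ /ʕ/
Alveolar: only /z/ (voiced); no voiceless partner.
So /z/ is the unpaired segment.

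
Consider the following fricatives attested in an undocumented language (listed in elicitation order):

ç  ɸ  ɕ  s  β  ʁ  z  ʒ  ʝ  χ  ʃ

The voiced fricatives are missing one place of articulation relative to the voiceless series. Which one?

place of articulation  voiceless  voiced  
bilabial          ɸ         β       
alveolar          s         z       
postalveolar      ʃ         ʒ       
alveolo-palatal   ɕ         —       
palatal           ç         ʝ       
uvular            χ         ʁ       
Every place of articulation has a voiced member except alveolo-palatal, where /ʑ/ would be expected.

alveolo-palatal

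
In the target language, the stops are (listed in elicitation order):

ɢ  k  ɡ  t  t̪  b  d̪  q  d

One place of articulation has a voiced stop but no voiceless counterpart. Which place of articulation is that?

bilabial

place of articulation  voiceless  voiced  
bilabial          —         b       
dental            t̪        d̪      
alveolar          t         d       
velar             k         ɡ       
uvular            q         ɢ       
Every place of articulation has a voiceless member except bilabial, where /p/ would be expected.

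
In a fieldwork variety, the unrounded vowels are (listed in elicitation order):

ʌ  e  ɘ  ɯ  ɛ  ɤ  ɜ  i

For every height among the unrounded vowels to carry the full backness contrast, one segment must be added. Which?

Front: /i/ (high), /e/ (high-mid), /ɛ/ (low-mid).
Central: /ɘ/ (high-mid), /ɜ/ (low-mid).
Back: /ɯ/ (high), /ɤ/ (high-mid), /ʌ/ (low-mid).
The high row has no central member, so the gap is the high central unrounded vowel /ɨ/.

/ɨ/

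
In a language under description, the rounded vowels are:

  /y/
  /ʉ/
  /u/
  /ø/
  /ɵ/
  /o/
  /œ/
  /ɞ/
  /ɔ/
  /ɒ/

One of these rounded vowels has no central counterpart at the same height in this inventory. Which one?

High: /y/ ~ /ʉ/ ~ /u/
High-mid: /ø/ ~ /ɵ/ ~ /o/
Low-mid: /œ/ ~ /ɞ/ ~ /ɔ/
Low: only /ɒ/ (back); no central partner.
So /ɒ/ is the unpaired segment.

/ɒ/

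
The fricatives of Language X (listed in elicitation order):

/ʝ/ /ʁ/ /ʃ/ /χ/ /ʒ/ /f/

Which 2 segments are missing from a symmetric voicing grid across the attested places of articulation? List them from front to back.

place of articulation  voiceless  voiced  
labiodental       f         —       
postalveolar      ʃ         ʒ       
palatal           —         ʝ       
uvular            χ         ʁ       
Gaps, from front to back: labiodental lacks voiced (/v/); palatal lacks voiceless (/ç/).

/v/, /ç/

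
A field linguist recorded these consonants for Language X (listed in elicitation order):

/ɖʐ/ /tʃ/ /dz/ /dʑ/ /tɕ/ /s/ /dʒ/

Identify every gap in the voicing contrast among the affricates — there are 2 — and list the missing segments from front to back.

/ts/, /ʈʂ/

place of articulation  voiceless  voiced  
alveolar          —         dz      
postalveolar      tʃ        dʒ      
retroflex         —         ɖʐ      
alveolo-palatal   tɕ        dʑ      
Gaps, from front to back: alveolar lacks voiceless (/ts/); retroflex lacks voiceless (/ʈʂ/).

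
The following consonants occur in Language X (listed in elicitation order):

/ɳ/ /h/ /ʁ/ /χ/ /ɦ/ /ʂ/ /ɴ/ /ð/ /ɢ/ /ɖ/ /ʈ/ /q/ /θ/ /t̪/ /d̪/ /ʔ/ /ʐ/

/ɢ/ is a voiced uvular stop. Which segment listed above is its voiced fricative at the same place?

The voiced fricative at the same place is a voiced uvular fricative — in this inventory, /ʁ/.

/ʁ/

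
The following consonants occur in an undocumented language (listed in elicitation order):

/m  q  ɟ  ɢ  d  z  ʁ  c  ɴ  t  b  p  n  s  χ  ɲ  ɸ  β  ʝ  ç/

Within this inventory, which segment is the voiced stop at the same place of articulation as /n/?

/n/ is an alveolar nasal.
The voiced stop at the same place is a voiced alveolar stop — in this inventory, /d/.

/d/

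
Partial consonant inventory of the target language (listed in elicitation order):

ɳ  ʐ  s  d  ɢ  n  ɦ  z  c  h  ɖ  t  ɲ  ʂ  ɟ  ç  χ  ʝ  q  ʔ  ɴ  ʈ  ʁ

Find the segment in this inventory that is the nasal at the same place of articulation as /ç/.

/ɲ/

/ç/ is a voiceless palatal fricative.
The nasal at the same place is a palatal nasal — in this inventory, /ɲ/.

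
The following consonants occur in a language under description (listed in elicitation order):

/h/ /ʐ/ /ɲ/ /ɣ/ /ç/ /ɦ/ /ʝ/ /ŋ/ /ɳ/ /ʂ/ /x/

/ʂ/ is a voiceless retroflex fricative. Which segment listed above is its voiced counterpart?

/ʐ/

The voiced counterpart is a voiced retroflex fricative — in this inventory, /ʐ/.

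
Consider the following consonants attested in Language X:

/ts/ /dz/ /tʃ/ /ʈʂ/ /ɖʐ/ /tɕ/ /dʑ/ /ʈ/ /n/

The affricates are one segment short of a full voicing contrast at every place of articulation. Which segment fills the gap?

place of articulation  voiceless  voiced  
alveolar          ts        dz      
postalveolar      tʃ        —       
retroflex         ʈʂ        ɖʐ      
alveolo-palatal   tɕ        dʑ      
The postalveolar row has no voiced member, so the gap is the voiced postalveolar affricate /dʒ/.

/dʒ/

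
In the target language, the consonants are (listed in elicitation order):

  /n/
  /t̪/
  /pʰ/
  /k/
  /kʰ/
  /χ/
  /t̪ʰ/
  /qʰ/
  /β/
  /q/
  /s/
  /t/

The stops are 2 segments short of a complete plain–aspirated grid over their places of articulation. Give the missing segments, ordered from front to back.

bilabial: plain —, aspirated /pʰ/.
dental: plain /t̪/, aspirated /t̪ʰ/.
alveolar: plain /t/, aspirated —.
velar: plain /k/, aspirated /kʰ/.
uvular: plain /q/, aspirated /qʰ/.
Gaps, from front to back: bilabial lacks plain (/p/); alveolar lacks aspirated (/tʰ/).

/p/, /tʰ/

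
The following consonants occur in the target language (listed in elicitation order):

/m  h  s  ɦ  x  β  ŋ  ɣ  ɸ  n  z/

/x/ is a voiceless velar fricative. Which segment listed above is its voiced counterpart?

/ɣ/

The voiced counterpart is a voiced velar fricative — in this inventory, /ɣ/.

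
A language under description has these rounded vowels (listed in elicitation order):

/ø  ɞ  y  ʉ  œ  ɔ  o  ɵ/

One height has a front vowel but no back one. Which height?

high

high: front /y/, central /ʉ/, back —.
high-mid: front /ø/, central /ɵ/, back /o/.
low-mid: front /œ/, central /ɞ/, back /ɔ/.
Every height has a back member except high, where /u/ would be expected.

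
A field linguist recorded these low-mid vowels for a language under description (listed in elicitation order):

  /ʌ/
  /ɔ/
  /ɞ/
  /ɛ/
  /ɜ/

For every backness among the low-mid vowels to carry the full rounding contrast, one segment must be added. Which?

Unrounded: /ɛ/ (front), /ɜ/ (central), /ʌ/ (back).
Rounded: /ɞ/ (central), /ɔ/ (back).
The front row has no rounded member, so the gap is the front rounded vowel /œ/.

/œ/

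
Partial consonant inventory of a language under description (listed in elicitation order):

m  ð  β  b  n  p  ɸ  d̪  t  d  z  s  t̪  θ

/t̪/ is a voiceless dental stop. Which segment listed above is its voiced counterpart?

/d̪/

The voiced counterpart is a voiced dental stop — in this inventory, /d̪/.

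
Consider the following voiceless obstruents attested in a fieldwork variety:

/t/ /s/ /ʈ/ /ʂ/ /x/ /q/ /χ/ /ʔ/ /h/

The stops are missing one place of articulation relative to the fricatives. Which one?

velar

Stop: /t/ (alveolar), /ʈ/ (retroflex), /q/ (uvular), /ʔ/ (glottal).
Fricative: /s/ (alveolar), /ʂ/ (retroflex), /x/ (velar), /χ/ (uvular), /h/ (glottal).
Every place of articulation has a stop member except velar, where /k/ would be expected.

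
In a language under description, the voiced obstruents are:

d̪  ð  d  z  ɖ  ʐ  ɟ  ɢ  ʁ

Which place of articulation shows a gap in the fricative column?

palatal

Stop: /d̪/ (dental), /d/ (alveolar), /ɖ/ (retroflex), /ɟ/ (palatal), /ɢ/ (uvular).
Fricative: /ð/ (dental), /z/ (alveolar), /ʐ/ (retroflex), /ʁ/ (uvular).
Every place of articulation has a fricative member except palatal, where /ʝ/ would be expected.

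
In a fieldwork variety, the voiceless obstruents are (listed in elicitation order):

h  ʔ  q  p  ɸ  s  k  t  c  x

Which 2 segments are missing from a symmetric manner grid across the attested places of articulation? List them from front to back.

Stop: /p/ (bilabial), /t/ (alveolar), /c/ (palatal), /k/ (velar), /q/ (uvular), /ʔ/ (glottal).
Fricative: /ɸ/ (bilabial), /s/ (alveolar), /x/ (velar), /h/ (glottal).
Gaps, from front to back: palatal lacks fricative (/ç/); uvular lacks fricative (/χ/).

/ç/, /χ/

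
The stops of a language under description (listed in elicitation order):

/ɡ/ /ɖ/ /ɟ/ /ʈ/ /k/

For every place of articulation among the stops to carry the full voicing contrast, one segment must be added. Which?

Voiceless: /ʈ/ (retroflex), /k/ (velar).
Voiced: /ɖ/ (retroflex), /ɟ/ (palatal), /ɡ/ (velar).
The palatal row has no voiceless member, so the gap is the voiceless palatal stop /c/.

/c/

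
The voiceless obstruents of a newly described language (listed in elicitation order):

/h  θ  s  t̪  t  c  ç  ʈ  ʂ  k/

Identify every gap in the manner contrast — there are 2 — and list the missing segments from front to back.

/x/, /ʔ/

dental: stop /t̪/, fricative /θ/.
alveolar: stop /t/, fricative /s/.
retroflex: stop /ʈ/, fricative /ʂ/.
palatal: stop /c/, fricative /ç/.
velar: stop /k/, fricative —.
glottal: stop —, fricative /h/.
Gaps, from front to back: velar lacks fricative (/x/); glottal lacks stop (/ʔ/).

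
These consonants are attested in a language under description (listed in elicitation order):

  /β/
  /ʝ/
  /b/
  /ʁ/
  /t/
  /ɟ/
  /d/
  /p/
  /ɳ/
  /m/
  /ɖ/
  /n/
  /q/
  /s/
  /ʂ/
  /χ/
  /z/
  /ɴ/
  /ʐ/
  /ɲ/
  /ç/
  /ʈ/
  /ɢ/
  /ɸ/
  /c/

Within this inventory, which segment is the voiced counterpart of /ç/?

/ç/ is a voiceless palatal fricative.
The voiced counterpart is a voiced palatal fricative — in this inventory, /ʝ/.

/ʝ/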